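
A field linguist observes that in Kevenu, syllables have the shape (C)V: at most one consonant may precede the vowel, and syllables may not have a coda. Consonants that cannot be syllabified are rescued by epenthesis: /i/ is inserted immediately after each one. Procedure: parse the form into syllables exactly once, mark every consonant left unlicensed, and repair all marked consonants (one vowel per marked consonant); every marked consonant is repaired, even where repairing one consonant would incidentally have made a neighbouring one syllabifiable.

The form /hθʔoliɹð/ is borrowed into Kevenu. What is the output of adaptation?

hiθiʔoliɹiði

Syllabifying with onset maximization leaves /h/, /θ/, /ɹ/, /ð/ stranded (no codas are permitted; onsets are limited to one consonant).
Epenthesis after each stranded consonant: /h/ → /hi/, /θ/ → /θi/, /ɹ/ → /ɹi/, /ð/ → /ði/.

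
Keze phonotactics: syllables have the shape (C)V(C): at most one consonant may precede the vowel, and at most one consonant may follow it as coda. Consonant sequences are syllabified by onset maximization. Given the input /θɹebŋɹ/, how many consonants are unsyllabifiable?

Syllabifying with onset maximization leaves /θ/, /ŋ/, /ɹ/ stranded (at most one coda consonant is licensed; onsets are limited to one consonant).

3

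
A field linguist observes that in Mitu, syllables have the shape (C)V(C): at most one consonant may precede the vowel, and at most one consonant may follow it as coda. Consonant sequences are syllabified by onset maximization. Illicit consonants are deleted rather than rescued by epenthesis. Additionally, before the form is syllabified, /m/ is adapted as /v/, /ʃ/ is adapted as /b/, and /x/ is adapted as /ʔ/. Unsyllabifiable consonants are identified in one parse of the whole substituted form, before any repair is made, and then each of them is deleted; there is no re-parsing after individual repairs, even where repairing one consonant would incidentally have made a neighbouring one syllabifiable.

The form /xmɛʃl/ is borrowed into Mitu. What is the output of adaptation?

vɛb

Substitution: /x/ → /ʔ/, /m/ → /v/, /ʃ/ → /b/, giving /ʔvɛbl/.
Under (C)V(C), the unsyllabifiable consonants are /ʔ/, /l/ (at most one coda consonant is licensed; onsets are limited to one consonant).
Deleting the stranded consonants removes /ʔ/, /l/.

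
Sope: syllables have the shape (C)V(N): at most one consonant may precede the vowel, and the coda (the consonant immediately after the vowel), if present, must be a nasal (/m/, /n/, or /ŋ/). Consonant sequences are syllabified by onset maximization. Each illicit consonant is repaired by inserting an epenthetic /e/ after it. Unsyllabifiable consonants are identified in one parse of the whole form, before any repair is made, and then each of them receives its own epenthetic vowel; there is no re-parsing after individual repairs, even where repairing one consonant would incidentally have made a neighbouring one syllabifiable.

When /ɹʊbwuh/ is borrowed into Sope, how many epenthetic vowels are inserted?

The unsyllabifiable consonants are /b/, /h/; each receives one epenthetic vowel.

2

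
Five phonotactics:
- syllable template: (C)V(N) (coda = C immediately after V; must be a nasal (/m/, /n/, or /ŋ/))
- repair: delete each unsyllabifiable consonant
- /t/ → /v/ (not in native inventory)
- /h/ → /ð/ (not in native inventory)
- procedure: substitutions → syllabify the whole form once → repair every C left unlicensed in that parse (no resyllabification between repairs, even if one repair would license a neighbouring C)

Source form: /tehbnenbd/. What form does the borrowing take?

venen

Substitution: /t/ → /v/, /h/ → /ð/, giving /veðbnenbd/.
Under (C)V(N), the unsyllabifiable consonants are /ð/, /b/, /b/, /d/ (only a nasal (/m/, /n/, or /ŋ/) is licensed in coda position; onsets are limited to one consonant).
Deletion applies to /ð/, /b/, /b/, /d/.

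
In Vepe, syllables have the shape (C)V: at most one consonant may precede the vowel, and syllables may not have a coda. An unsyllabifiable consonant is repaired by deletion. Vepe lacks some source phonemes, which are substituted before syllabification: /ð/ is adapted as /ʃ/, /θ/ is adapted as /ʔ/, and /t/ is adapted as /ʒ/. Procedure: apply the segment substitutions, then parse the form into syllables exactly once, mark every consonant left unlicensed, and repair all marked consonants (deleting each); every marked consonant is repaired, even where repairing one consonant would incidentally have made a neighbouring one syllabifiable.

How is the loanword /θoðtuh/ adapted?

ʔoʒu

Substitution: /θ/ → /ʔ/, /ð/ → /ʃ/, /t/ → /ʒ/, giving /ʔoʃʒuh/.
Under (C)V, the unsyllabifiable consonants are /ʃ/, /h/ (no codas are permitted; onsets are limited to one consonant).
Deleting the stranded consonants removes /ʃ/, /h/.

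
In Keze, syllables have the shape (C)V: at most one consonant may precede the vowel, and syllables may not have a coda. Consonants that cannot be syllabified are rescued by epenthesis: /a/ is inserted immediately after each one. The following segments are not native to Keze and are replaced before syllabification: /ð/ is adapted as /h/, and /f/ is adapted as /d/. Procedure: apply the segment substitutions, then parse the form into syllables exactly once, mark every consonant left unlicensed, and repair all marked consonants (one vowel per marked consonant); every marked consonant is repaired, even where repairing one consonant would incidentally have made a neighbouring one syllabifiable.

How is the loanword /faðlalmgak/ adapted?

Substitution: /f/ → /d/, /ð/ → /h/, giving /dahlalmgak/.
The consonants /h/, /l/, /m/, /k/ cannot be parsed into a legal (C)V syllable (no codas are permitted; onsets are limited to one consonant).
Inserting the epenthetic vowel yields /h/ → /ha/, /l/ → /la/, /m/ → /ma/, /k/ → /ka/.

dahalalamagaka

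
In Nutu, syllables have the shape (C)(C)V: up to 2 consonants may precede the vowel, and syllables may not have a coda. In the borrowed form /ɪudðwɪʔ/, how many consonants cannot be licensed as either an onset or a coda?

2

The consonants /d/, /ʔ/ cannot be parsed into a legal (C)(C)V syllable (no codas are permitted; onsets may contain at most 2 consonants).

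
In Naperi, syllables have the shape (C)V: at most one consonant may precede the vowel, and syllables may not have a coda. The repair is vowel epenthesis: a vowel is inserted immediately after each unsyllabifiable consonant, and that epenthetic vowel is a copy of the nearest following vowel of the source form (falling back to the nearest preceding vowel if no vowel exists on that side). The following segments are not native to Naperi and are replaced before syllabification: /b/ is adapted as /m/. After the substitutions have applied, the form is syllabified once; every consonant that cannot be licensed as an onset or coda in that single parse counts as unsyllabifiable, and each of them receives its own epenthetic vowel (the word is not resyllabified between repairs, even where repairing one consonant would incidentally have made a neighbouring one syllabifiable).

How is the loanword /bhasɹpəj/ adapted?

Substitution: /b/ → /m/, giving /mhasɹpəj/.
Under (C)V, the unsyllabifiable consonants are /m/, /s/, /ɹ/, /j/ (no codas are permitted; onsets are limited to one consonant).
Inserting the epenthetic vowel yields /m/ → /ma/, /s/ → /sə/, /ɹ/ → /ɹə/, /j/ → /jə/.

mahasəɹəpəjə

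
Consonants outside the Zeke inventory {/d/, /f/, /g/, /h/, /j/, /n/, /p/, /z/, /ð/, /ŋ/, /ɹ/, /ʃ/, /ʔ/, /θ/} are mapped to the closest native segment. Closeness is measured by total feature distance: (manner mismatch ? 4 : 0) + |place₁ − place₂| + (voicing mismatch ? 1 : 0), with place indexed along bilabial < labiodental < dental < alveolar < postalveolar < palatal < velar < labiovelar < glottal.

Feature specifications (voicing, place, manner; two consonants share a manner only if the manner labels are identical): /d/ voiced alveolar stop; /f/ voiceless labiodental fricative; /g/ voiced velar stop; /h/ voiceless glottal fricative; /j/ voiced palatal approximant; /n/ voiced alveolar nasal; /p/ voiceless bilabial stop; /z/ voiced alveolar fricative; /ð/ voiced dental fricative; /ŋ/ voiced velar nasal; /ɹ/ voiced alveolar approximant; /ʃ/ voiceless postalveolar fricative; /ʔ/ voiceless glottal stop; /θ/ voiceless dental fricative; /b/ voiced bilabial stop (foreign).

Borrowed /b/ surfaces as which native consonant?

p

/p/ is closest: same manner (stop), place distance 0 (bilabial→bilabial), voicing differs (+1); total 1. Next closest is /d/ at distance 3.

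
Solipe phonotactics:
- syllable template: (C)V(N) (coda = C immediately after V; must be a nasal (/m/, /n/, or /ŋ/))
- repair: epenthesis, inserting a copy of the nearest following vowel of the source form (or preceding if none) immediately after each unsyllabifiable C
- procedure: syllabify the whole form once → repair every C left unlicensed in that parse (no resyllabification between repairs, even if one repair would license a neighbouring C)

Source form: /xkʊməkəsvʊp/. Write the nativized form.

Under (C)V(N), the unsyllabifiable consonants are /x/, /s/, /p/ (only a nasal (/m/, /n/, or /ŋ/) is licensed in coda position; onsets are limited to one consonant).
Each unlicensed consonant becomes the onset of a new syllable: /x/ → /xʊ/, /s/ → /sʊ/, /p/ → /pʊ/.

xʊkʊməkəsʊvʊpʊ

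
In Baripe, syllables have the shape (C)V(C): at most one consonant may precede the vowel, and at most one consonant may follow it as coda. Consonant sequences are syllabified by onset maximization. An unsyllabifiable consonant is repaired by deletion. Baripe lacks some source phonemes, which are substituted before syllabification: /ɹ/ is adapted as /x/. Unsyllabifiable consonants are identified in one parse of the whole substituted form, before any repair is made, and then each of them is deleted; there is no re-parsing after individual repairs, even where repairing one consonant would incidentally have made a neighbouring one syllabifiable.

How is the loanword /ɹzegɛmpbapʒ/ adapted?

zegɛmbap

Substitution: /ɹ/ → /x/, giving /xzegɛmpbapʒ/.
The consonants /x/, /p/, /ʒ/ cannot be parsed into a legal (C)V(C) syllable (at most one coda consonant is licensed; onsets are limited to one consonant).
Deletion applies to /x/, /p/, /ʒ/.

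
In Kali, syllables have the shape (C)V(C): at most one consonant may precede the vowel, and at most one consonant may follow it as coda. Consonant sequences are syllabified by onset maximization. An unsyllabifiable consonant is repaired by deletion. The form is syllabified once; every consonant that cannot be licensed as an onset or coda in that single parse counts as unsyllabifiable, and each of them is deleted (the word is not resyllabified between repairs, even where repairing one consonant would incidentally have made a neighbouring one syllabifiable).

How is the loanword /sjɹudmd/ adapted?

ɹud

The consonants /s/, /j/, /m/, /d/ cannot be parsed into a legal (C)V(C) syllable (at most one coda consonant is licensed; onsets are limited to one consonant).
Each unlicensed consonant is deleted: /s/, /j/, /m/, /d/.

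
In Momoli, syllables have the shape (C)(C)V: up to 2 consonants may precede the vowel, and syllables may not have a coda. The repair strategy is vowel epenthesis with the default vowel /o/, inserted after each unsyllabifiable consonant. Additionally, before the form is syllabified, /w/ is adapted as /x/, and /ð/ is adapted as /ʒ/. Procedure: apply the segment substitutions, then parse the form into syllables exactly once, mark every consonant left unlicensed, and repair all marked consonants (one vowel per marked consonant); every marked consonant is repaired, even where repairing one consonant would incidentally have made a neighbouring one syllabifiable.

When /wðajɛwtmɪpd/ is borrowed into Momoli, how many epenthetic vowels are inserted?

After substitution the input is /xʒajɛxtmɪpd/.
The unsyllabifiable consonants are /x/, /p/, /d/; each receives one epenthetic vowel.

3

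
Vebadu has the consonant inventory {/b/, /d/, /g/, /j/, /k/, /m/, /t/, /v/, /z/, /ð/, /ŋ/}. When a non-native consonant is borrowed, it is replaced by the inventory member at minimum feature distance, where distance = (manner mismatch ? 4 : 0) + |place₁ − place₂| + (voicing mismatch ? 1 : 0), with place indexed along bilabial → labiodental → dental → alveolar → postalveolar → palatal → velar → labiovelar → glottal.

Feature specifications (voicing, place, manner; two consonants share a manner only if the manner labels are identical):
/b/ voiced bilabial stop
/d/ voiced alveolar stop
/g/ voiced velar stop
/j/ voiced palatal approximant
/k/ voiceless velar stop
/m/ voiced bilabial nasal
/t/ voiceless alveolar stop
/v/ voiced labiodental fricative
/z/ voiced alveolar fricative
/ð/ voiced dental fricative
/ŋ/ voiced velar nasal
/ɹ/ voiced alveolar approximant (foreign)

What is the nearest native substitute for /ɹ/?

/j/ is closest: same manner (approximant), place distance 2 (alveolar→palatal), same voicing; total 2. Next closest is /d/ at distance 4.

j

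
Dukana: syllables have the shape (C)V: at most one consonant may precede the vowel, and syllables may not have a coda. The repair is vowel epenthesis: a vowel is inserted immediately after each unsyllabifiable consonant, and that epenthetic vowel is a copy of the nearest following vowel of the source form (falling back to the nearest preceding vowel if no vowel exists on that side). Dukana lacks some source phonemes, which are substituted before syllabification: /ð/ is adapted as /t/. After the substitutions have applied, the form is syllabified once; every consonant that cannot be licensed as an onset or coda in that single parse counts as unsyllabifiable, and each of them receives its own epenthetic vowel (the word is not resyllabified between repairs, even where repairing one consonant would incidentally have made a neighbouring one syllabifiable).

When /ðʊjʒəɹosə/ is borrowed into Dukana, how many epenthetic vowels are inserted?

1

After substitution the input is /tʊjʒəɹosə/.
The unsyllabifiable consonants are /j/; each receives one epenthetic vowel.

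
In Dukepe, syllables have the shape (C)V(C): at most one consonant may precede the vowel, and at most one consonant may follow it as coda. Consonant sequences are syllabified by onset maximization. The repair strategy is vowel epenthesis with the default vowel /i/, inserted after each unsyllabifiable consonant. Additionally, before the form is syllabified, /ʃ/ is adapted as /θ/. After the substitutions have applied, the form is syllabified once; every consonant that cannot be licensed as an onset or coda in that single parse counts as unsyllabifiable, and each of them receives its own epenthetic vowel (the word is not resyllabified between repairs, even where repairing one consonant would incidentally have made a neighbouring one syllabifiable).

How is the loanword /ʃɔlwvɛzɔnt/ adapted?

θɔlwivɛzɔnti

Substitution: /ʃ/ → /θ/, giving /θɔlwvɛzɔnt/.
Syllabifying with onset maximization leaves /w/, /t/ stranded (at most one coda consonant is licensed; onsets are limited to one consonant).
Epenthesis after each stranded consonant: /w/ → /wi/, /t/ → /ti/.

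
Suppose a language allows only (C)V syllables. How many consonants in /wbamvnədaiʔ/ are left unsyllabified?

The consonants /w/, /m/, /v/, /ʔ/ cannot be parsed into a legal (C)V syllable (no codas are permitted; onsets are limited to one consonant).

4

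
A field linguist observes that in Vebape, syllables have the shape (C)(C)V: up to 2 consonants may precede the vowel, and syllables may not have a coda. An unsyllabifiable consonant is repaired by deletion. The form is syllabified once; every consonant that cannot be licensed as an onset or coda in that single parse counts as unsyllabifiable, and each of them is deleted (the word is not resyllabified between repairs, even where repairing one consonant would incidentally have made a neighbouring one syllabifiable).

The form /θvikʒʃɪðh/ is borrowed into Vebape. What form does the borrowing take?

Under (C)(C)V, the unsyllabifiable consonants are /k/, /ð/, /h/ (no codas are permitted; onsets may contain at most 2 consonants).
Deleting the stranded consonants removes /k/, /ð/, /h/.

θviʒʃɪ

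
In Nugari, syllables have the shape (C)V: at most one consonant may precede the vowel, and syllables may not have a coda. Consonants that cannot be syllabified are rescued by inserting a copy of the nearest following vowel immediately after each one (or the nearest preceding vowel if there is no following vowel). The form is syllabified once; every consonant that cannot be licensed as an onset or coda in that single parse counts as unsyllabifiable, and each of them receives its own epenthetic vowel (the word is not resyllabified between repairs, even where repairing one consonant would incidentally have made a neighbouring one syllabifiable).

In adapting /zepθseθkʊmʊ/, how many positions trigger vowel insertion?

3

The unsyllabifiable consonants are /p/, /θ/, /θ/; each receives one epenthetic vowel.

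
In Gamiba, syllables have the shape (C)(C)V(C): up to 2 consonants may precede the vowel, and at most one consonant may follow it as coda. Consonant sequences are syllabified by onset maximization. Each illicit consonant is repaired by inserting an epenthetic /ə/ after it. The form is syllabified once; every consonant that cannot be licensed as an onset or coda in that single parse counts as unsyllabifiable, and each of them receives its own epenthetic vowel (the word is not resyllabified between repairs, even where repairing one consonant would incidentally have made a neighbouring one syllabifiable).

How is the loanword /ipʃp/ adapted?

Under (C)(C)V(C), the unsyllabifiable consonants are /ʃ/, /p/ (at most one coda consonant is licensed; onsets may contain at most 2 consonants).
Epenthesis after each stranded consonant: /ʃ/ → /ʃə/, /p/ → /pə/.

ipʃəpə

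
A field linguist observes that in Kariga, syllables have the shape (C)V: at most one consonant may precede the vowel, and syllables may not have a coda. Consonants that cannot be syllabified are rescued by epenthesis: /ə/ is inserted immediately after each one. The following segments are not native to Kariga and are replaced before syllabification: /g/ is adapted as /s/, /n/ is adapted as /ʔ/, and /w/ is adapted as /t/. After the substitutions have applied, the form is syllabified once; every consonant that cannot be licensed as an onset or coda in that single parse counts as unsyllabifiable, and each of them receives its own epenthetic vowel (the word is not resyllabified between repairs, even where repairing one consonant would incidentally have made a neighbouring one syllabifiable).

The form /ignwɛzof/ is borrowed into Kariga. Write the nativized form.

isəʔətɛzofə

Substitution: /g/ → /s/, /n/ → /ʔ/, /w/ → /t/, giving /isʔtɛzof/.
Syllabifying with onset maximization leaves /s/, /ʔ/, /f/ stranded (no codas are permitted; onsets are limited to one consonant).
Inserting the epenthetic vowel yields /s/ → /sə/, /ʔ/ → /ʔə/, /f/ → /fə/.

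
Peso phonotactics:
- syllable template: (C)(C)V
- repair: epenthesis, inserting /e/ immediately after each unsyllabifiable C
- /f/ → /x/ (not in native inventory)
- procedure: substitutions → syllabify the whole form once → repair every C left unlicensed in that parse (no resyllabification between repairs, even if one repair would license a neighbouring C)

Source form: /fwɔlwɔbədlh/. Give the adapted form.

Substitution: /f/ → /x/, giving /xwɔlwɔbədlh/.
Under (C)(C)V, the unsyllabifiable consonants are /d/, /l/, /h/ (no codas are permitted; onsets may contain at most 2 consonants).
Each unlicensed consonant becomes the onset of a new syllable: /d/ → /de/, /l/ → /le/, /h/ → /he/.

xwɔlwɔbədelehe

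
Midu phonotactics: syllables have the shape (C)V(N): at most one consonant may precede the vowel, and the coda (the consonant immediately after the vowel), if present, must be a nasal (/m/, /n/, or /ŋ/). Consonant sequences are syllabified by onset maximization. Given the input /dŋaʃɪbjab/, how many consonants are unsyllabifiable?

Syllabifying with onset maximization leaves /d/, /b/, /b/ stranded (only a nasal (/m/, /n/, or /ŋ/) is licensed in coda position; onsets are limited to one consonant).

3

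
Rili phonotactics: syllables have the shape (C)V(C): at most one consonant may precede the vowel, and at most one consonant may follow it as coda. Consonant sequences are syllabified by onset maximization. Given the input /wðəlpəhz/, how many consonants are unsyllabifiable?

Syllabifying with onset maximization leaves /w/, /z/ stranded (at most one coda consonant is licensed; onsets are limited to one consonant).

2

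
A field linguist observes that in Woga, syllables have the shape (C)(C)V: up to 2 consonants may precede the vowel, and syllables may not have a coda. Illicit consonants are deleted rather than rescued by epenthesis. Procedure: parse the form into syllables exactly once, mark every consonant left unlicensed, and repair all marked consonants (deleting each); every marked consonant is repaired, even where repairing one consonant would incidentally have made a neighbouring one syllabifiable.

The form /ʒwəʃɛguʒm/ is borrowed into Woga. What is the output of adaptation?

Syllabifying with onset maximization leaves /ʒ/, /m/ stranded (no codas are permitted; onsets may contain at most 2 consonants).
Each unlicensed consonant is deleted: /ʒ/, /m/.

ʒwəʃɛgu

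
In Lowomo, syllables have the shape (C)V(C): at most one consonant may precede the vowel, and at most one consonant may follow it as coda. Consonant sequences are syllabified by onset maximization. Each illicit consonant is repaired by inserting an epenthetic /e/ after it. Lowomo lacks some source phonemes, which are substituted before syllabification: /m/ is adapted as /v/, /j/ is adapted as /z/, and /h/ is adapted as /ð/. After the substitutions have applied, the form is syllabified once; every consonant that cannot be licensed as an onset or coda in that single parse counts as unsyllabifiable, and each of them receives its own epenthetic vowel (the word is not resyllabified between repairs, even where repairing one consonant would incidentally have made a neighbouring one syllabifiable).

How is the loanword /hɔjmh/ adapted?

Substitution: /h/ → /ð/, /j/ → /z/, /m/ → /v/, giving /ðɔzvð/.
Syllabifying with onset maximization leaves /v/, /ð/ stranded (at most one coda consonant is licensed; onsets are limited to one consonant).
Inserting the epenthetic vowel yields /v/ → /ve/, /ð/ → /ðe/.

ðɔzveðe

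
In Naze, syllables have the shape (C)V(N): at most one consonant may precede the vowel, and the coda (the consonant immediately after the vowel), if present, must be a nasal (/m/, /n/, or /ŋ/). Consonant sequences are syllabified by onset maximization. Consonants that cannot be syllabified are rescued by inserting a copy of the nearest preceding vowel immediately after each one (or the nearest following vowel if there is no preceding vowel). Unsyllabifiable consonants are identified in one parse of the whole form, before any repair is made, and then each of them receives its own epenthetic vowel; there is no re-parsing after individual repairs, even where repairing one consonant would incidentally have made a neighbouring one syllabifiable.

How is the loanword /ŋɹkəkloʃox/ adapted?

Under (C)V(N), the unsyllabifiable consonants are /ŋ/, /ɹ/, /k/, /x/ (only a nasal (/m/, /n/, or /ŋ/) is licensed in coda position; onsets are limited to one consonant).
Epenthesis after each stranded consonant: /ŋ/ → /ŋə/, /ɹ/ → /ɹə/, /k/ → /kə/, /x/ → /xo/.

ŋəɹəkəkəloʃoxo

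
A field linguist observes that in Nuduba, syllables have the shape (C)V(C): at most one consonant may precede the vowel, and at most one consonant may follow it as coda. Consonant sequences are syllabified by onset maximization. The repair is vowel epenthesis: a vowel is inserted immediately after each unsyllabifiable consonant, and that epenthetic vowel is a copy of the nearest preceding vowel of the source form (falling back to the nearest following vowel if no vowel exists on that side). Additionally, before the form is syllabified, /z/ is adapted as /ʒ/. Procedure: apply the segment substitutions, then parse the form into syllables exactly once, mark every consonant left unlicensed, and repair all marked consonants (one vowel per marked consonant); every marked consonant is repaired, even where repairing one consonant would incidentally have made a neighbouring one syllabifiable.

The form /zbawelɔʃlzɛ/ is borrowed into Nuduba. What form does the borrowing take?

Substitution: /z/ → /ʒ/, giving /ʒbawelɔʃlʒɛ/.
Syllabifying with onset maximization leaves /ʒ/, /l/ stranded (at most one coda consonant is licensed; onsets are limited to one consonant).
Each unlicensed consonant becomes the onset of a new syllable: /ʒ/ → /ʒa/, /l/ → /lɔ/.

ʒabawelɔʃlɔʒɛ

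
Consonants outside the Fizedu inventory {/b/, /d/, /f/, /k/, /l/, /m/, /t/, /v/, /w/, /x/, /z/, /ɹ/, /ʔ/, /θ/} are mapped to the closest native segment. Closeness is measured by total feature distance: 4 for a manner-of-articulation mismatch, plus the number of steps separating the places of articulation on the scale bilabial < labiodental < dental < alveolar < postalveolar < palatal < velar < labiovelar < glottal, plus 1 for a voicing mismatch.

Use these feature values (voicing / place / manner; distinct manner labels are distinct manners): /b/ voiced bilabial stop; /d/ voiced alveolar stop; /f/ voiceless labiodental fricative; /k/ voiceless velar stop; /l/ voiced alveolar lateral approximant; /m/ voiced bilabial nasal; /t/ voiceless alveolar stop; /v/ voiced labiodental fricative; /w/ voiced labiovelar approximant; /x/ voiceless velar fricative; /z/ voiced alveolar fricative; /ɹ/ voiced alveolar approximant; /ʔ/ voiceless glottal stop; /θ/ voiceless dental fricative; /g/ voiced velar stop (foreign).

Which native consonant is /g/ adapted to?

k

/k/ is closest: same manner (stop), place distance 0 (velar→velar), voicing differs (+1); total 1. Next closest is /d/ at distance 3.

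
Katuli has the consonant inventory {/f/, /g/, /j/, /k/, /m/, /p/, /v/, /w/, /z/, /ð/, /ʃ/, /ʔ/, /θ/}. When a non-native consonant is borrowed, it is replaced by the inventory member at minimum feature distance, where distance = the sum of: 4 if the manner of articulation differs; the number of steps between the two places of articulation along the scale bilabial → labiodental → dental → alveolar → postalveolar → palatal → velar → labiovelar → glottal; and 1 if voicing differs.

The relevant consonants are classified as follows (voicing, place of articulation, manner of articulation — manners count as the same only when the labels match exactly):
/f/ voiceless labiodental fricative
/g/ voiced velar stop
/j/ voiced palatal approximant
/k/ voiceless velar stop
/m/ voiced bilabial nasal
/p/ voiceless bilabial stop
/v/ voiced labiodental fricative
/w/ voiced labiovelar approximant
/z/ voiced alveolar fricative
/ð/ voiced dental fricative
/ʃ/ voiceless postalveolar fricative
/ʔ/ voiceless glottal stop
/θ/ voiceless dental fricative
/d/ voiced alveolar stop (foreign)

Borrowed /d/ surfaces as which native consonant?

/g/ is closest: same manner (stop), place distance 3 (alveolar→velar), same voicing; total 3. Next closest is /k/ at distance 4.

g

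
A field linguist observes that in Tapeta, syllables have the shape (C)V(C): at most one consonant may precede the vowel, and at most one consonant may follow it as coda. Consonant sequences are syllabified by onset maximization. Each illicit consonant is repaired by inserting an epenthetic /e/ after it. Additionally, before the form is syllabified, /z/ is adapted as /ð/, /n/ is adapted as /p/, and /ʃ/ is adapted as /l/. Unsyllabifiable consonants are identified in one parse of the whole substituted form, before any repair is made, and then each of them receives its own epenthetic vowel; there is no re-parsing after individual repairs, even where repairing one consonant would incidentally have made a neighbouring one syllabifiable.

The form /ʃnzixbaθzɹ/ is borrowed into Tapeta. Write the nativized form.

Substitution: /ʃ/ → /l/, /n/ → /p/, /z/ → /ð/, giving /lpðixbaθðɹ/.
Syllabifying with onset maximization leaves /l/, /p/, /ð/, /ɹ/ stranded (at most one coda consonant is licensed; onsets are limited to one consonant).
Inserting the epenthetic vowel yields /l/ → /le/, /p/ → /pe/, /ð/ → /ðe/, /ɹ/ → /ɹe/.

lepeðixbaθðeɹe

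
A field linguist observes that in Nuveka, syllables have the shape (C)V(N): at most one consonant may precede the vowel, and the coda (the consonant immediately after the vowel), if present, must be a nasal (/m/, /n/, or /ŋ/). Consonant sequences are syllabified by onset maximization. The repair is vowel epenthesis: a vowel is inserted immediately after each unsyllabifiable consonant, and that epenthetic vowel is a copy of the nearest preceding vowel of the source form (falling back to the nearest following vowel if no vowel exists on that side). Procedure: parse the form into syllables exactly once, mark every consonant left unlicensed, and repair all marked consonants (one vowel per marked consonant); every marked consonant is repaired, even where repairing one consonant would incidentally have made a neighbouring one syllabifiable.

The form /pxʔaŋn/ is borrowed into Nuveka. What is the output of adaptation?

The consonants /p/, /x/, /n/ cannot be parsed into a legal (C)V(N) syllable (only a nasal (/m/, /n/, or /ŋ/) is licensed in coda position; onsets are limited to one consonant).
Inserting the epenthetic vowel yields /p/ → /pa/, /x/ → /xa/, /n/ → /na/.

paxaʔaŋna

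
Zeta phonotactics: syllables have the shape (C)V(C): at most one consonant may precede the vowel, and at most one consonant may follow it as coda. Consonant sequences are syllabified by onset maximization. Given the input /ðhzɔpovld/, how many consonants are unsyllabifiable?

4

The consonants /ð/, /h/, /l/, /d/ cannot be parsed into a legal (C)V(C) syllable (at most one coda consonant is licensed; onsets are limited to one consonant).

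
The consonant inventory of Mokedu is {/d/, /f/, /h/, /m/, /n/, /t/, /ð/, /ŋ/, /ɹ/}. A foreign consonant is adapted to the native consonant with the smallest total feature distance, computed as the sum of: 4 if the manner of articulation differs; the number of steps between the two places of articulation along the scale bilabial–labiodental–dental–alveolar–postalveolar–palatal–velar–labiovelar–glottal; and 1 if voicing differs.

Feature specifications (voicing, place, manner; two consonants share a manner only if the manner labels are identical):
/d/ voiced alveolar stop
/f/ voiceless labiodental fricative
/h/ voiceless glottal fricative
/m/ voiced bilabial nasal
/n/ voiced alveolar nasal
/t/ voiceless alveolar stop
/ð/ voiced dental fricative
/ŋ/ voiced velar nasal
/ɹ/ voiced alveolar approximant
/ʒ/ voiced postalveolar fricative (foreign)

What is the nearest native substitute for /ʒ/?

ð

/ð/ is closest: same manner (fricative), place distance 2 (postalveolar→dental), same voicing; total 2. Next closest is /f/ at distance 4.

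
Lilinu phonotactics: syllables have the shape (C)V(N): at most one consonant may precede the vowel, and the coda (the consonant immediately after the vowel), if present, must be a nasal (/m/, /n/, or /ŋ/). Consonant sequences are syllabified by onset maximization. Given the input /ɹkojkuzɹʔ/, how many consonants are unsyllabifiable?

5

Syllabifying with onset maximization leaves /ɹ/, /j/, /z/, /ɹ/, /ʔ/ stranded (only a nasal (/m/, /n/, or /ŋ/) is licensed in coda position; onsets are limited to one consonant).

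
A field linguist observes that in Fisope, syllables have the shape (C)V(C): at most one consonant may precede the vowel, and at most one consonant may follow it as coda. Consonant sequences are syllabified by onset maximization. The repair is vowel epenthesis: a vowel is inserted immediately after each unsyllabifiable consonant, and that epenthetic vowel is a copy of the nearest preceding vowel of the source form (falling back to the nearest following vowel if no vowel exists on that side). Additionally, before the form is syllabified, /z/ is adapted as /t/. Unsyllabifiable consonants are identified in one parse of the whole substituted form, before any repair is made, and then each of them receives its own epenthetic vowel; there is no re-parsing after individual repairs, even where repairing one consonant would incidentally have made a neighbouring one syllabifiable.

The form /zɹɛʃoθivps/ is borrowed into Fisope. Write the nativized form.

tɛɹɛʃoθivpisi

Substitution: /z/ → /t/, giving /tɹɛʃoθivps/.
The consonants /t/, /p/, /s/ cannot be parsed into a legal (C)V(C) syllable (at most one coda consonant is licensed; onsets are limited to one consonant).
Each unlicensed consonant becomes the onset of a new syllable: /t/ → /tɛ/, /p/ → /pi/, /s/ → /si/.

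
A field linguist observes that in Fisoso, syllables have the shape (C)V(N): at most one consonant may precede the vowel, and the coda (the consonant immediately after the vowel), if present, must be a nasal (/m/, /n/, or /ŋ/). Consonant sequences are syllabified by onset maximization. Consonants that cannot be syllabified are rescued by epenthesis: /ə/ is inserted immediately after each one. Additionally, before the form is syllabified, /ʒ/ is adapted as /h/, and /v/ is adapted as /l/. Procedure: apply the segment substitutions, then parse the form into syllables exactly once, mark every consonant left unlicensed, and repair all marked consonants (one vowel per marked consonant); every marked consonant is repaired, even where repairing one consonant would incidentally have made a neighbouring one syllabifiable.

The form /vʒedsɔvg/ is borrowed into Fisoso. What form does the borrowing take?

Substitution: /v/ → /l/, /ʒ/ → /h/, giving /lhedsɔlg/.
Under (C)V(N), the unsyllabifiable consonants are /l/, /d/, /l/, /g/ (only a nasal (/m/, /n/, or /ŋ/) is licensed in coda position; onsets are limited to one consonant).
Inserting the epenthetic vowel yields /l/ → /lə/, /d/ → /də/, /l/ → /lə/, /g/ → /gə/.

ləhedəsɔləgə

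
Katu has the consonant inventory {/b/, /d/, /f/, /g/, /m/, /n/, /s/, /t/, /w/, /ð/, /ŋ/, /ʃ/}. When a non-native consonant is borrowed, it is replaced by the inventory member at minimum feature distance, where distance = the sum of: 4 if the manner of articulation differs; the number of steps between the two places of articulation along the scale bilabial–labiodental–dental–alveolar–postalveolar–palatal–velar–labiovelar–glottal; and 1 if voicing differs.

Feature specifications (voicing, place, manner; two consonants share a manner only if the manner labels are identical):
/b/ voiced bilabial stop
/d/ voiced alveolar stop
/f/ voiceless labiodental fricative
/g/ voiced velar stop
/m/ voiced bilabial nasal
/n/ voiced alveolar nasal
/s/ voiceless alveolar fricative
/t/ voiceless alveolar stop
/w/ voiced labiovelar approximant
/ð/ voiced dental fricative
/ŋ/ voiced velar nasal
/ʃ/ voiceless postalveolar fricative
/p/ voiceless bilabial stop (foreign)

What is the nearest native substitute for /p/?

/b/ is closest: same manner (stop), place distance 0 (bilabial→bilabial), voicing differs (+1); total 1. Next closest is /t/ at distance 3.

b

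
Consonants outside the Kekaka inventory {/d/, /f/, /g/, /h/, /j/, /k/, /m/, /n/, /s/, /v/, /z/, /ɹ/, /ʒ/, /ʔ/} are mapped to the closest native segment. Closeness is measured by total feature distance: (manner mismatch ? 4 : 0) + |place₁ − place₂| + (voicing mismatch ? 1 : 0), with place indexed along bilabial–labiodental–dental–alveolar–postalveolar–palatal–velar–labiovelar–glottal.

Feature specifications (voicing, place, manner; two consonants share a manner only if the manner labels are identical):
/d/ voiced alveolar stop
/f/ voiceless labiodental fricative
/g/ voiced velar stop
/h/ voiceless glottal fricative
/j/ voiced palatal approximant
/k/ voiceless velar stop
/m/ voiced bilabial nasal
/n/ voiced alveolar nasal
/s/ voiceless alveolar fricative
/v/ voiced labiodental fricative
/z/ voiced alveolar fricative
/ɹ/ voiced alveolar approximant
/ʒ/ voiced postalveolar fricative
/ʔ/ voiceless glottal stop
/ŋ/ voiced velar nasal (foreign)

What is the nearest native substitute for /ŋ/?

n

/n/ is closest: same manner (nasal), place distance 3 (velar→alveolar), same voicing; total 3. Next closest is /g/ at distance 4.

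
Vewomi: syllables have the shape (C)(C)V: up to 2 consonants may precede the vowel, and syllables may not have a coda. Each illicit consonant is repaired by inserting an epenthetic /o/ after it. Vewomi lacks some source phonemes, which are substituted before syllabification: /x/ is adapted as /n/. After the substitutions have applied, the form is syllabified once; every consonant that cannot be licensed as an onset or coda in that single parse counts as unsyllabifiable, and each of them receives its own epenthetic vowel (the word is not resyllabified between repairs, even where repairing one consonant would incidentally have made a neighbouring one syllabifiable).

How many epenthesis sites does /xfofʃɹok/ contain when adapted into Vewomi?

2

After substitution the input is /nfofʃɹok/.
The unsyllabifiable consonants are /f/, /k/; each receives one epenthetic vowel.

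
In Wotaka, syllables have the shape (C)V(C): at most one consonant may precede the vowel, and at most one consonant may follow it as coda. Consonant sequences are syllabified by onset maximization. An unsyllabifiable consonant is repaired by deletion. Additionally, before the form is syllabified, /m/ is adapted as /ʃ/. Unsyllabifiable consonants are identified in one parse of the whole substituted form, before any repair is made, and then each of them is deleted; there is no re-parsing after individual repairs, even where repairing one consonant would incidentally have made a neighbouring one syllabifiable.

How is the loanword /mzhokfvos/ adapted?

hokvos

Substitution: /m/ → /ʃ/, giving /ʃzhokfvos/.
Syllabifying with onset maximization leaves /ʃ/, /z/, /f/ stranded (at most one coda consonant is licensed; onsets are limited to one consonant).
Each unlicensed consonant is deleted: /ʃ/, /z/, /f/.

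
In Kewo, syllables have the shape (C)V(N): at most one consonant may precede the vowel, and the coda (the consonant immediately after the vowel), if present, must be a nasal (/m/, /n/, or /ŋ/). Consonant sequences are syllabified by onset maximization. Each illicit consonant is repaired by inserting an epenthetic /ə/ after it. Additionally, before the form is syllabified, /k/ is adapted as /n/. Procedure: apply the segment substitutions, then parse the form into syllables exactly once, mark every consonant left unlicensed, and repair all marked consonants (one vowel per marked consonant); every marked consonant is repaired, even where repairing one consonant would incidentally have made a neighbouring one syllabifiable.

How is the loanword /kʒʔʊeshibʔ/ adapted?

Substitution: /k/ → /n/, giving /nʒʔʊeshibʔ/.
The consonants /n/, /ʒ/, /s/, /b/, /ʔ/ cannot be parsed into a legal (C)V(N) syllable (only a nasal (/m/, /n/, or /ŋ/) is licensed in coda position; onsets are limited to one consonant).
Inserting the epenthetic vowel yields /n/ → /nə/, /ʒ/ → /ʒə/, /s/ → /sə/, /b/ → /bə/, /ʔ/ → /ʔə/.

nəʒəʔʊesəhibəʔə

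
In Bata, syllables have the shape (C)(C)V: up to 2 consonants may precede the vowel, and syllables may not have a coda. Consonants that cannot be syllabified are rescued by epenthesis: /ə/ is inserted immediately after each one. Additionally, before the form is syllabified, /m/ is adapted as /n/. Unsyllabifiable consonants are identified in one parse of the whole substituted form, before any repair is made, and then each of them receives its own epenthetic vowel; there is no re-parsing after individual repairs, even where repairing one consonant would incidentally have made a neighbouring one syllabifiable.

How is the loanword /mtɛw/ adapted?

ntɛwə

Substitution: /m/ → /n/, giving /ntɛw/.
The consonants /w/ cannot be parsed into a legal (C)(C)V syllable (no codas are permitted; onsets may contain at most 2 consonants).
Each unlicensed consonant becomes the onset of a new syllable: /w/ → /wə/.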